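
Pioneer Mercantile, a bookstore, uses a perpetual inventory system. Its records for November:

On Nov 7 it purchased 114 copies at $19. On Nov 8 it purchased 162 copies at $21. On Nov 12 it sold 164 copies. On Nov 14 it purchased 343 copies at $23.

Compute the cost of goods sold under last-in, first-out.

COGS = $3,440

Nov 12, 164 sold [LIFO — newest first]: 162 @ $21 + 2 @ $19 = $3,440
Ending inventory: 112 @ $19 + 343 @ $23 = $10,017
Check: goods available $13,457 = COGS $3,440 + ending $10,017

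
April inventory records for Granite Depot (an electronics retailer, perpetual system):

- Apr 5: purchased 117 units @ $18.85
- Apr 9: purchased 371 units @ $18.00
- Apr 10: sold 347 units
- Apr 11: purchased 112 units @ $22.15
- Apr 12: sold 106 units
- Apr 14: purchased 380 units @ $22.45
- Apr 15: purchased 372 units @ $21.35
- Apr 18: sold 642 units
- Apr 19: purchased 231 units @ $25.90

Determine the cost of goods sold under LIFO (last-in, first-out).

COGS = $22,597.60

Apr 10, 347 sold [LIFO — newest first]: 347 @ $18.00 = $6,246.00
Apr 12, 106 sold [LIFO — newest first]: 106 @ $22.15 = $2,347.90
Apr 18, 642 sold [LIFO — newest first]: 372 @ $21.35 + 270 @ $22.45 = $14,003.70
Total COGS = $6,246.00 + $2,347.90 + $14,003.70 = $22,597.60
Ending inventory: 117 @ $18.85 + 24 @ $18.00 + 6 @ $22.15 + 110 @ $22.45 + 231 @ $25.90 = $11,222.75
Check: goods available $33,820.35 = COGS $22,597.60 + ending $11,222.75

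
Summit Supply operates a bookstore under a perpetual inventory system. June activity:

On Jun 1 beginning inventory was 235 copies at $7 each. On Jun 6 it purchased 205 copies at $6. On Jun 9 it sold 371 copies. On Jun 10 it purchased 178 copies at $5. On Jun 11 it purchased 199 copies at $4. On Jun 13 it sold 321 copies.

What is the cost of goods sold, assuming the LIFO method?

COGS = $3,798

Jun 9, 371 sold [LIFO — newest first]: 205 @ $6 + 166 @ $7 = $2,392
Jun 13, 321 sold [LIFO — newest first]: 199 @ $4 + 122 @ $5 = $1,406
Total COGS = $2,392 + $1,406 = $3,798
Ending inventory: 69 @ $7 + 56 @ $5 = $763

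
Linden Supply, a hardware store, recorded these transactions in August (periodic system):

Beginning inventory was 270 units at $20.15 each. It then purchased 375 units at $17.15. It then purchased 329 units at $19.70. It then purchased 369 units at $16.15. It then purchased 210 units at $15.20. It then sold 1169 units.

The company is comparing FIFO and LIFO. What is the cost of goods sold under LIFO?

FIFO COGS: 270 @ $20.15 + 375 @ $17.15 + 329 @ $19.70 + 195 @ $16.15 = $21,502.30
LIFO COGS: 210 @ $15.20 + 369 @ $16.15 + 329 @ $19.70 + 261 @ $17.15 = $20,108.80

COGS = $20,108.80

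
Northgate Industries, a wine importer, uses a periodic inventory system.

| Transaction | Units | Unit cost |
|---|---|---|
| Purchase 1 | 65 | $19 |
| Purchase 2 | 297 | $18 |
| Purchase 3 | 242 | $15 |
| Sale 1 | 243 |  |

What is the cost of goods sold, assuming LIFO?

COGS = $3,648

Sale 1 (243) [LIFO — newest first]: 242 @ $15 + 1 @ $18 = $3,648
Ending inventory: 65 @ $19 + 296 @ $18 = $6,563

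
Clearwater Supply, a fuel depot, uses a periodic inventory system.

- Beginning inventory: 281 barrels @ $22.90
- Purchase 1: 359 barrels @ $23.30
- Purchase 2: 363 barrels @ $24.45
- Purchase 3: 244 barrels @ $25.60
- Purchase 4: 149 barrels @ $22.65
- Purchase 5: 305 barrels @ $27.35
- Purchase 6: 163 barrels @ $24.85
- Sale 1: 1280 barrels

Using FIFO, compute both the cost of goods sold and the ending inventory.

Sale 1 (1280) [FIFO — oldest first]: 281 @ $22.90 + 359 @ $23.30 + 363 @ $24.45 + 244 @ $25.60 + 33 @ $22.65 = $30,668.80
Ending inventory: 116 @ $22.65 + 305 @ $27.35 + 163 @ $24.85 = $15,019.70
Check: goods available $45,688.50 = COGS $30,668.80 + ending $15,019.70

COGS = $30,668.80; ending inventory = $15,019.70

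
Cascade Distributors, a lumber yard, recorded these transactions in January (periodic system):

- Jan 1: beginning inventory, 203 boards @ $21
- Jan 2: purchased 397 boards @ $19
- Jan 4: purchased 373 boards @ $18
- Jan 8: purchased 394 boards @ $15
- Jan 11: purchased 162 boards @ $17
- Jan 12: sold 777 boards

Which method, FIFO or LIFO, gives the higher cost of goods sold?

FIFO

FIFO COGS: 203 @ $21 + 397 @ $19 + 177 @ $18 = $14,992
LIFO COGS: 162 @ $17 + 394 @ $15 + 221 @ $18 = $12,642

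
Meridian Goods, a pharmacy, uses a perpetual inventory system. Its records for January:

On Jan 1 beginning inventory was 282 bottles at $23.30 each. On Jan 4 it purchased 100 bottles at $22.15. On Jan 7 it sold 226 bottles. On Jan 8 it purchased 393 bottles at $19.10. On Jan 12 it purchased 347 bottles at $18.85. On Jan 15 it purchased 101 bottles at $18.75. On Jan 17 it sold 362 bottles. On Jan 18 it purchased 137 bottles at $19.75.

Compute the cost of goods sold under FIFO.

Jan 7, 226 sold [FIFO — oldest first]: 226 @ $23.30 = $5,265.80
Jan 17, 362 sold [FIFO — oldest first]: 56 @ $23.30 + 100 @ $22.15 + 206 @ $19.10 = $7,454.40
Total COGS = $5,265.80 + $7,454.40 = $12,720.20
Ending inventory: 187 @ $19.10 + 347 @ $18.85 + 101 @ $18.75 + 137 @ $19.75 = $14,712.15

COGS = $12,720.20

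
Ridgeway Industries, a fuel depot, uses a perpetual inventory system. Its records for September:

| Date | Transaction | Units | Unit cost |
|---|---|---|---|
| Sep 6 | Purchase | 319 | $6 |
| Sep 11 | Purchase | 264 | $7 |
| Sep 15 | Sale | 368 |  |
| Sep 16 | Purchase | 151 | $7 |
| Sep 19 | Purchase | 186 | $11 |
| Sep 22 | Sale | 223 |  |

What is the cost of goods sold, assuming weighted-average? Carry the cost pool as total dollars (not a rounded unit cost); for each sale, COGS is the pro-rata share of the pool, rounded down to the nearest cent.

After Sep 6: 319 on hand, pool $1,914.00 (≈ $6.0000 each)
After Sep 11: 583 on hand, pool $3,762.00 (≈ $6.4528 each)
Sep 15, sell 368: 368/583 × $3,762.00 → $2,374.64
After Sep 16: 366 on hand, pool $2,444.36 (≈ $6.6786 each)
After Sep 19: 552 on hand, pool $4,490.36 (≈ $8.1347 each)
Sep 22, sell 223: 223/552 × $4,490.36 → $1,814.04
Total COGS = $2,374.64 + $1,814.04 = $4,188.68
Ending inventory (cost pool remaining) = $2,676.32
Check: goods available $6,865.00 = COGS $4,188.68 + ending $2,676.32

COGS = $4,188.68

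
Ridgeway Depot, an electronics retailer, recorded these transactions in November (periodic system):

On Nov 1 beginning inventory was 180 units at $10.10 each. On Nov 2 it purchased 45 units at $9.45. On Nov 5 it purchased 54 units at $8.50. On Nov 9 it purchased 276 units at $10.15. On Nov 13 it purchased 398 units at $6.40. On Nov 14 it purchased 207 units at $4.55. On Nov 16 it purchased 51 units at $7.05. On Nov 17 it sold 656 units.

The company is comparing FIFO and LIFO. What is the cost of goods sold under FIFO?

COGS = $6,150.05

FIFO COGS: 180 @ $10.10 + 45 @ $9.45 + 54 @ $8.50 + 276 @ $10.15 + 101 @ $6.40 = $6,150.05
LIFO COGS: 51 @ $7.05 + 207 @ $4.55 + 398 @ $6.40 = $3,848.60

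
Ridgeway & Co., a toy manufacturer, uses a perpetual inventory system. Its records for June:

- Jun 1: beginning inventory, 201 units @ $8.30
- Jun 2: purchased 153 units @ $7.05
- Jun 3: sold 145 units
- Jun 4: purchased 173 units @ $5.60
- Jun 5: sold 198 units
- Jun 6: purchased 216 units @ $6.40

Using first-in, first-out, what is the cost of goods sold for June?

Jun 3, 145 sold [FIFO — oldest first]: 145 @ $8.30 = $1,203.50
Jun 5, 198 sold [FIFO — oldest first]: 56 @ $8.30 + 142 @ $7.05 = $1,465.90
Total COGS = $1,203.50 + $1,465.90 = $2,669.40
Ending inventory: 11 @ $7.05 + 173 @ $5.60 + 216 @ $6.40 = $2,428.75

COGS = $2,669.40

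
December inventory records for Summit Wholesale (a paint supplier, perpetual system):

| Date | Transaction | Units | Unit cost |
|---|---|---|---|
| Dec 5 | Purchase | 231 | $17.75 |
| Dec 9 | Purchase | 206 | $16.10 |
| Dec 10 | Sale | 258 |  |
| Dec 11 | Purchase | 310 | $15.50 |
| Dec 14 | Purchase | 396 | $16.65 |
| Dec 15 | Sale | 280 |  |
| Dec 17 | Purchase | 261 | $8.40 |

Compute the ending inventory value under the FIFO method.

Dec 10, 258 sold [FIFO — oldest first]: 231 @ $17.75 + 27 @ $16.10 = $4,534.95
Dec 15, 280 sold [FIFO — oldest first]: 179 @ $16.10 + 101 @ $15.50 = $4,447.40
Total COGS = $4,534.95 + $4,447.40 = $8,982.35
Ending inventory: 209 @ $15.50 + 396 @ $16.65 + 261 @ $8.40 = $12,025.30

Ending inventory = $12,025.30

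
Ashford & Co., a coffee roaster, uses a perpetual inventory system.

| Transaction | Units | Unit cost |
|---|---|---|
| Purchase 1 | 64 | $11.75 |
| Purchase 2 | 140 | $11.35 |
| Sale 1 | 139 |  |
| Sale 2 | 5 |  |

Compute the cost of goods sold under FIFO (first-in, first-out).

COGS = $1,660.00

Sale 1 (139) [FIFO — oldest first]: 64 @ $11.75 + 75 @ $11.35 = $1,603.25
Sale 2 (5) [FIFO — oldest first]: 5 @ $11.35 = $56.75
Total COGS = $1,603.25 + $56.75 = $1,660.00
Ending inventory: 60 @ $11.35 = $681.00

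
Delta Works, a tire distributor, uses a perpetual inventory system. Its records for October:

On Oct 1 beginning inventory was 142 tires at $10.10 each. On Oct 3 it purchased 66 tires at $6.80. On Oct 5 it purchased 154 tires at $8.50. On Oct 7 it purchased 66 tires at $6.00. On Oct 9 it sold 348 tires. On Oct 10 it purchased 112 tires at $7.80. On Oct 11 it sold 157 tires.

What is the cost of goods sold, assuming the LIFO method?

Oct 9, 348 sold [LIFO — newest first]: 66 @ $6.00 + 154 @ $8.50 + 66 @ $6.80 + 62 @ $10.10 = $2,780.00
Oct 11, 157 sold [LIFO — newest first]: 112 @ $7.80 + 45 @ $10.10 = $1,328.10
Total COGS = $2,780.00 + $1,328.10 = $4,108.10
Ending inventory: 35 @ $10.10 = $353.50

COGS = $4,108.10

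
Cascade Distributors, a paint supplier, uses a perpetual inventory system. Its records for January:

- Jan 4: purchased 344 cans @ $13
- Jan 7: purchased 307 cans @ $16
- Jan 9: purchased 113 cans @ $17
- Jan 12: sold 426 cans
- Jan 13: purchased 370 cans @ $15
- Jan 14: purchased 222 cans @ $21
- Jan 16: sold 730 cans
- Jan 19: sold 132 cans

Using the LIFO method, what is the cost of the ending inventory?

Jan 12, 426 sold [LIFO — newest first]: 113 @ $17 + 307 @ $16 + 6 @ $13 = $6,911
Jan 16, 730 sold [LIFO — newest first]: 222 @ $21 + 370 @ $15 + 138 @ $13 = $12,006
Jan 19, 132 sold [LIFO — newest first]: 132 @ $13 = $1,716
Total COGS = $6,911 + $12,006 + $1,716 = $20,633
Ending inventory: 68 @ $13 = $884

Ending inventory = $884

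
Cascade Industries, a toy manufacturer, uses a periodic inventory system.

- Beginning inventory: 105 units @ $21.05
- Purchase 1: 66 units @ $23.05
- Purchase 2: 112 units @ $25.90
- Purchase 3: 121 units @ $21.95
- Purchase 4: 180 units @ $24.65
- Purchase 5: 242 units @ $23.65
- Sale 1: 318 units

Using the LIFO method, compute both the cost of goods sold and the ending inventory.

COGS = $7,596.70; ending inventory = $11,851.90

Sale 1 (318) [LIFO — newest first]: 242 @ $23.65 + 76 @ $24.65 = $7,596.70
Ending inventory: 105 @ $21.05 + 66 @ $23.05 + 112 @ $25.90 + 121 @ $21.95 + 104 @ $24.65 = $11,851.90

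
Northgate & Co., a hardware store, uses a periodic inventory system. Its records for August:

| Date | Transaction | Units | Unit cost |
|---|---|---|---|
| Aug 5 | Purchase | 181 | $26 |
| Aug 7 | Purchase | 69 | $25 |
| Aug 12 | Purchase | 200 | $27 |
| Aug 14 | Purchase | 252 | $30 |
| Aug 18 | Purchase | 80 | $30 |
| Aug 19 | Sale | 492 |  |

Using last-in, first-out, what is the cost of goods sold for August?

Aug 19, 492 sold [LIFO — newest first]: 80 @ $30 + 252 @ $30 + 160 @ $27 = $14,280
Ending inventory: 181 @ $26 + 69 @ $25 + 40 @ $27 = $7,511

COGS = $14,280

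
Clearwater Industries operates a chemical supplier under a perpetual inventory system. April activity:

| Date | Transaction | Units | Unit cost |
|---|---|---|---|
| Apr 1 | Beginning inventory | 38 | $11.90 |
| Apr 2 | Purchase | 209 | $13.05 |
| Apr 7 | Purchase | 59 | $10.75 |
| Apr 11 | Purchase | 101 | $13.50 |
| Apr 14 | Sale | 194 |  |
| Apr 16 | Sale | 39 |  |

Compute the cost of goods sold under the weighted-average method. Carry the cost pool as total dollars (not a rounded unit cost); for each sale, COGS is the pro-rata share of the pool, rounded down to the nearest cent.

After Apr 1: 38 on hand, pool $452.20 (≈ $11.9000 each)
After Apr 2: 247 on hand, pool $3,179.65 (≈ $12.8731 each)
After Apr 7: 306 on hand, pool $3,813.90 (≈ $12.4637 each)
After Apr 11: 407 on hand, pool $5,177.40 (≈ $12.7209 each)
Apr 14, sell 194: 194/407 × $5,177.40 → $2,467.85
Apr 16, sell 39: 39/213 × $2,709.55 → $496.11
Total COGS = $2,467.85 + $496.11 = $2,963.96
Ending inventory (cost pool remaining) = $2,213.44

COGS = $2,963.96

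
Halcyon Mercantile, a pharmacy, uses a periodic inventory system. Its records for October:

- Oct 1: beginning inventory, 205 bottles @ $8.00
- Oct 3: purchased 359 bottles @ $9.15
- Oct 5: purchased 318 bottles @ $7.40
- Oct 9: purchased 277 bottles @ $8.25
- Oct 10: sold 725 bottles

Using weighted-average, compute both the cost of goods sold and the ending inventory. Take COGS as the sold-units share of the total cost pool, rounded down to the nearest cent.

COGS = $5,982.21; ending inventory = $3,581.09

Oct 10, sell 725: 725/1159 × $9,563.30 → $5,982.21
Ending inventory (cost pool remaining) = $3,581.09
Check: goods available $9,563.30 = COGS $5,982.21 + ending $3,581.09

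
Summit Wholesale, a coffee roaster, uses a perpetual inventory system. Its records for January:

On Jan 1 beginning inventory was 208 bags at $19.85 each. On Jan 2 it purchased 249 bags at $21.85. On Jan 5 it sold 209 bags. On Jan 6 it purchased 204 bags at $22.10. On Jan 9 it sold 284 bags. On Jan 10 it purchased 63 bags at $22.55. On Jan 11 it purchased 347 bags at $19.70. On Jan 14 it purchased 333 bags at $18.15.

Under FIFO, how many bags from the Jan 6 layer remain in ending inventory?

Jan 5, 209 sold [FIFO — oldest first]: 208 @ $19.85 + 1 @ $21.85 = $4,150.65
Jan 9, 284 sold [FIFO — oldest first]: 248 @ $21.85 + 36 @ $22.10 = $6,214.40
Total COGS = $4,150.65 + $6,214.40 = $10,365.05
Ending inventory: 168 @ $22.10 + 63 @ $22.55 + 347 @ $19.70 + 333 @ $18.15 = $18,013.30

168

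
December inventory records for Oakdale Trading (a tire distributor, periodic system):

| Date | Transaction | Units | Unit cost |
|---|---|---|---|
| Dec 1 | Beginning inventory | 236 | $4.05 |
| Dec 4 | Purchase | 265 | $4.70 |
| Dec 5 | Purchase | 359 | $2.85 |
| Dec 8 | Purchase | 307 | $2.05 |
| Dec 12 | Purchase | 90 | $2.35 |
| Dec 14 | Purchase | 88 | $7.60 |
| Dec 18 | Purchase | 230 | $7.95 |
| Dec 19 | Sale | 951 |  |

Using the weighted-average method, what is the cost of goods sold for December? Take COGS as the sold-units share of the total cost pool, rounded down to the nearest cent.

COGS = $3,962.56

Dec 19, sell 951: 951/1575 × $6,562.60 → $3,962.56
Ending inventory (cost pool remaining) = $2,600.04
Check: goods available $6,562.60 = COGS $3,962.56 + ending $2,600.04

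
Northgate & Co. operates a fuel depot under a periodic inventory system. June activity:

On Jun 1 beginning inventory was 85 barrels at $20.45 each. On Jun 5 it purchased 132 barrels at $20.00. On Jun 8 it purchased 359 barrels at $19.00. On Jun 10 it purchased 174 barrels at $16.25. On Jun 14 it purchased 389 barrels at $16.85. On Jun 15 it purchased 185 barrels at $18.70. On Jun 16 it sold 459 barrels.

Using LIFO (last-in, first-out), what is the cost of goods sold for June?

Jun 16, 459 sold [LIFO — newest first]: 185 @ $18.70 + 274 @ $16.85 = $8,076.40
Ending inventory: 85 @ $20.45 + 132 @ $20.00 + 359 @ $19.00 + 174 @ $16.25 + 115 @ $16.85 = $15,964.50

COGS = $8,076.40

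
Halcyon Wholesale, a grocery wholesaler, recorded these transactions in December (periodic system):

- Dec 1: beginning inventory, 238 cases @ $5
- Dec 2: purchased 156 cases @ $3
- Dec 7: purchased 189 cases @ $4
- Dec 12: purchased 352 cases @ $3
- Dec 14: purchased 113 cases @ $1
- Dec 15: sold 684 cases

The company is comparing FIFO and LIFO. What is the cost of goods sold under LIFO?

FIFO COGS: 238 @ $5 + 156 @ $3 + 189 @ $4 + 101 @ $3 = $2,717
LIFO COGS: 113 @ $1 + 352 @ $3 + 189 @ $4 + 30 @ $3 = $2,015

COGS = $2,015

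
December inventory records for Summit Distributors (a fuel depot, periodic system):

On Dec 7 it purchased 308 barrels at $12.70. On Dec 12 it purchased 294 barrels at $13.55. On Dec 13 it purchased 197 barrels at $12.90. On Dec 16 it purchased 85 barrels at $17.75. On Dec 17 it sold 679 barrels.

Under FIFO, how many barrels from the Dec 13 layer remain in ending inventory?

Dec 17, 679 sold [FIFO — oldest first]: 308 @ $12.70 + 294 @ $13.55 + 77 @ $12.90 = $8,888.60
Ending inventory: 120 @ $12.90 + 85 @ $17.75 = $3,056.75

120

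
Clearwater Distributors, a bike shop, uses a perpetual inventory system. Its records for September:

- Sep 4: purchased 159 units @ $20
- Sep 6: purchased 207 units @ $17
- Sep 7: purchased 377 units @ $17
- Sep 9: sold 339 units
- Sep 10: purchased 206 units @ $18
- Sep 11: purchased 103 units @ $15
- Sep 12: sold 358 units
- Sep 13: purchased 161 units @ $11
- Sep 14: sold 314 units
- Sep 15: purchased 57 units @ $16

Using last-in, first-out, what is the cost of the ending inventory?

Sep 9, 339 sold [LIFO — newest first]: 339 @ $17 = $5,763
Sep 12, 358 sold [LIFO — newest first]: 103 @ $15 + 206 @ $18 + 38 @ $17 + 11 @ $17 = $6,086
Sep 14, 314 sold [LIFO — newest first]: 161 @ $11 + 153 @ $17 = $4,372
Total COGS = $5,763 + $6,086 + $4,372 = $16,221
Ending inventory: 159 @ $20 + 43 @ $17 + 57 @ $16 = $4,823
Check: goods available $21,044 = COGS $16,221 + ending $4,823

Ending inventory = $4,823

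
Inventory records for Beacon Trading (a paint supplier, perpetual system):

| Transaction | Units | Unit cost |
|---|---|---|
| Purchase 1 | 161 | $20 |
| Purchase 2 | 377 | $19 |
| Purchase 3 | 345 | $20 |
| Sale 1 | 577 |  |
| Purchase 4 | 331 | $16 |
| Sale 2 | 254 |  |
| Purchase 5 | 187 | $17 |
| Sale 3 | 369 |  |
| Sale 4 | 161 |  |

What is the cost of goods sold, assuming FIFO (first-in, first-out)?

Sale 1 (577) [FIFO — oldest first]: 161 @ $20 + 377 @ $19 + 39 @ $20 = $11,163
Sale 2 (254) [FIFO — oldest first]: 254 @ $20 = $5,080
Sale 3 (369) [FIFO — oldest first]: 52 @ $20 + 317 @ $16 = $6,112
Sale 4 (161) [FIFO — oldest first]: 14 @ $16 + 147 @ $17 = $2,723
Total COGS = $11,163 + $5,080 + $6,112 + $2,723 = $25,078
Ending inventory: 40 @ $17 = $680
Check: goods available $25,758 = COGS $25,078 + ending $680

COGS = $25,078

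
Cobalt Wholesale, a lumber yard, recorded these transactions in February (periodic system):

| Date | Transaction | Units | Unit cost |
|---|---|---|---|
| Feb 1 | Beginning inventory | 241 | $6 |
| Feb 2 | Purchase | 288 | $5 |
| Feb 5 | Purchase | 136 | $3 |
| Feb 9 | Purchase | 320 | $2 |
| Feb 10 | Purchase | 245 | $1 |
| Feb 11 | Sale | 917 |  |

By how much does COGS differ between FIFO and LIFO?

FIFO COGS: 241 @ $6 + 288 @ $5 + 136 @ $3 + 252 @ $2 = $3,798
LIFO COGS: 245 @ $1 + 320 @ $2 + 136 @ $3 + 216 @ $5 = $2,373
Difference = |$3,798 − $2,373| = $1,425

$1,425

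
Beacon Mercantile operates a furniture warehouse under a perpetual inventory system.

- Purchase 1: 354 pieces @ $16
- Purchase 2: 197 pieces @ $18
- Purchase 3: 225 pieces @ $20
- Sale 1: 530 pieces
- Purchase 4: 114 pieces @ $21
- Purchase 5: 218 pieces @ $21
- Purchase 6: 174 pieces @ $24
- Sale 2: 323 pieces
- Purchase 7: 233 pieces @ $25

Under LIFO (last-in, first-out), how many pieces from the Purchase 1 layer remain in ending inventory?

Sale 1 (530) [LIFO — newest first]: 225 @ $20 + 197 @ $18 + 108 @ $16 = $9,774
Sale 2 (323) [LIFO — newest first]: 174 @ $24 + 149 @ $21 = $7,305
Total COGS = $9,774 + $7,305 = $17,079
Ending inventory: 246 @ $16 + 114 @ $21 + 69 @ $21 + 233 @ $25 = $13,604

246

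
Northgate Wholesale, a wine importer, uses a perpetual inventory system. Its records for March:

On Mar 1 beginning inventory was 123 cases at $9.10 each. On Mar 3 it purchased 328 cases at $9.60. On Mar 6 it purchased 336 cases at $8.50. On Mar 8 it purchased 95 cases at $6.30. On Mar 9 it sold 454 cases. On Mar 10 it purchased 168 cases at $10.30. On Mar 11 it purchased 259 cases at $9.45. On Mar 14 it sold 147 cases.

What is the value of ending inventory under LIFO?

Ending inventory = $6,836.10

Mar 9, 454 sold [LIFO — newest first]: 95 @ $6.30 + 336 @ $8.50 + 23 @ $9.60 = $3,675.30
Mar 14, 147 sold [LIFO — newest first]: 147 @ $9.45 = $1,389.15
Total COGS = $3,675.30 + $1,389.15 = $5,064.45
Ending inventory: 123 @ $9.10 + 305 @ $9.60 + 168 @ $10.30 + 112 @ $9.45 = $6,836.10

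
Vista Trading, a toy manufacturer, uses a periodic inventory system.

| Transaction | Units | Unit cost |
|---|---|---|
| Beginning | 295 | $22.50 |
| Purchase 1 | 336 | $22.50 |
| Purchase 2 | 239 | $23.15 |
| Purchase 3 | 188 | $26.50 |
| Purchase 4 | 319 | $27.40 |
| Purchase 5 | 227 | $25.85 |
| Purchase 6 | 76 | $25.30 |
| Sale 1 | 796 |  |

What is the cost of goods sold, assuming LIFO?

Sale 1 (796) [LIFO — newest first]: 76 @ $25.30 + 227 @ $25.85 + 319 @ $27.40 + 174 @ $26.50 = $21,142.35
Ending inventory: 295 @ $22.50 + 336 @ $22.50 + 239 @ $23.15 + 14 @ $26.50 = $20,101.35

COGS = $21,142.35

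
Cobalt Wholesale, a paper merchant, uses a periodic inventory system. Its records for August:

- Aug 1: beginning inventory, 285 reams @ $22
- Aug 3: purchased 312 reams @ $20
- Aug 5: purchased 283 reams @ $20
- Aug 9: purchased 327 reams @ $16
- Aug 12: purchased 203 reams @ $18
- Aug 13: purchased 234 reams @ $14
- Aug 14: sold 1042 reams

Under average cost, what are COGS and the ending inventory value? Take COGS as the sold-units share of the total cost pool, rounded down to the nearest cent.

COGS = $19,225.02; ending inventory = $11,106.98

Aug 14, sell 1042: 1042/1644 × $30,332.00 → $19,225.02
Ending inventory (cost pool remaining) = $11,106.98
Check: goods available $30,332.00 = COGS $19,225.02 + ending $11,106.98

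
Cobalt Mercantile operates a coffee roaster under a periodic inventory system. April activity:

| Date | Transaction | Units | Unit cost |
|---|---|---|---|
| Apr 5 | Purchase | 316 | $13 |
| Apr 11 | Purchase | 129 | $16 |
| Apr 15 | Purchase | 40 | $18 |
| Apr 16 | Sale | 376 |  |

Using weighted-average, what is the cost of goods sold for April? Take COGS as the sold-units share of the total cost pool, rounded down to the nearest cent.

COGS = $5,343.07

Apr 16, sell 376: 376/485 × $6,892.00 → $5,343.07
Ending inventory (cost pool remaining) = $1,548.93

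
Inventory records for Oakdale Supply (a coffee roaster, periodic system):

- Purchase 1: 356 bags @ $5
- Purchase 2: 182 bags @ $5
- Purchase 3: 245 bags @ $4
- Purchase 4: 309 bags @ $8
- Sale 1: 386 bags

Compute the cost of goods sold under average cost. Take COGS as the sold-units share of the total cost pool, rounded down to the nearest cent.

Sale 1, sell 386: 386/1092 × $6,142.00 → $2,171.07
Ending inventory (cost pool remaining) = $3,970.93

COGS = $2,171.07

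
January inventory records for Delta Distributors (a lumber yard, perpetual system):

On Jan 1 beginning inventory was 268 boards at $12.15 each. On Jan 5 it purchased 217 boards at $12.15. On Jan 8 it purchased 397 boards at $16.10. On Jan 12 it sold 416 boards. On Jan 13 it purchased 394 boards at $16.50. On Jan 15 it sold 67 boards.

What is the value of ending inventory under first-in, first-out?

Jan 12, 416 sold [FIFO — oldest first]: 268 @ $12.15 + 148 @ $12.15 = $5,054.40
Jan 15, 67 sold [FIFO — oldest first]: 67 @ $12.15 = $814.05
Total COGS = $5,054.40 + $814.05 = $5,868.45
Ending inventory: 2 @ $12.15 + 397 @ $16.10 + 394 @ $16.50 = $12,917.00
Check: goods available $18,785.45 = COGS $5,868.45 + ending $12,917.00

Ending inventory = $12,917.00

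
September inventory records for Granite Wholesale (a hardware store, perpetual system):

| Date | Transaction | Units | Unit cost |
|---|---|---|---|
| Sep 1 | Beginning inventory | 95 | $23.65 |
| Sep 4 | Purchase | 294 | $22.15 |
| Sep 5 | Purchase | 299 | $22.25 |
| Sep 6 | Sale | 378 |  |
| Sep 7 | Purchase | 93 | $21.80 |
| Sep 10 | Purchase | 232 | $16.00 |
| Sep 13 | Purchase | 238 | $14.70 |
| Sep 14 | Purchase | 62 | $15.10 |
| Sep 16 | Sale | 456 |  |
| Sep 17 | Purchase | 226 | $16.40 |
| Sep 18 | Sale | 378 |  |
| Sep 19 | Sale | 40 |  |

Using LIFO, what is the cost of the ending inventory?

Ending inventory = $6,499.55

Sep 6, 378 sold [LIFO — newest first]: 299 @ $22.25 + 79 @ $22.15 = $8,402.60
Sep 16, 456 sold [LIFO — newest first]: 62 @ $15.10 + 238 @ $14.70 + 156 @ $16.00 = $6,930.80
Sep 18, 378 sold [LIFO — newest first]: 226 @ $16.40 + 76 @ $16.00 + 76 @ $21.80 = $6,579.20
Sep 19, 40 sold [LIFO — newest first]: 17 @ $21.80 + 23 @ $22.15 = $880.05
Total COGS = $8,402.60 + $6,930.80 + $6,579.20 + $880.05 = $22,792.65
Ending inventory: 95 @ $23.65 + 192 @ $22.15 = $6,499.55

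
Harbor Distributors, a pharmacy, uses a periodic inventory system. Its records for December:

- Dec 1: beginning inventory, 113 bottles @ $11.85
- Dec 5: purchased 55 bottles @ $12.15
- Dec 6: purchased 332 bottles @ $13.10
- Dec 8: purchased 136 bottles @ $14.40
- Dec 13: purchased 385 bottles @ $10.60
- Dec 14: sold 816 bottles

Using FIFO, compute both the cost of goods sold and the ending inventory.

Dec 14, 816 sold [FIFO — oldest first]: 113 @ $11.85 + 55 @ $12.15 + 332 @ $13.10 + 136 @ $14.40 + 180 @ $10.60 = $10,222.90
Ending inventory: 205 @ $10.60 = $2,173.00

COGS = $10,222.90; ending inventory = $2,173.00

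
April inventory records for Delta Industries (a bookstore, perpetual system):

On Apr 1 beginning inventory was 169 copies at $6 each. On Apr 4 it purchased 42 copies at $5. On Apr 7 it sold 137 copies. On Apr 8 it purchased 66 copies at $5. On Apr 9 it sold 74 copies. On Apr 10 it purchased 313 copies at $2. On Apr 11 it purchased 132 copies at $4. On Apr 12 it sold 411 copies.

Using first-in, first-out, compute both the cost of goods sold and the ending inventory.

COGS = $2,308; ending inventory = $400

Apr 7, 137 sold [FIFO — oldest first]: 137 @ $6 = $822
Apr 9, 74 sold [FIFO — oldest first]: 32 @ $6 + 42 @ $5 = $402
Apr 12, 411 sold [FIFO — oldest first]: 66 @ $5 + 313 @ $2 + 32 @ $4 = $1,084
Total COGS = $822 + $402 + $1,084 = $2,308
Ending inventory: 100 @ $4 = $400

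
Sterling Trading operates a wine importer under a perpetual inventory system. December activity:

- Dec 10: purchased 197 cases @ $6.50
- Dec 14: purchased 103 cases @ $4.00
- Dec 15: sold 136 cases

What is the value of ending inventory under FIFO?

Ending inventory = $808.50

Dec 15, 136 sold [FIFO — oldest first]: 136 @ $6.50 = $884.00
Ending inventory: 61 @ $6.50 + 103 @ $4.00 = $808.50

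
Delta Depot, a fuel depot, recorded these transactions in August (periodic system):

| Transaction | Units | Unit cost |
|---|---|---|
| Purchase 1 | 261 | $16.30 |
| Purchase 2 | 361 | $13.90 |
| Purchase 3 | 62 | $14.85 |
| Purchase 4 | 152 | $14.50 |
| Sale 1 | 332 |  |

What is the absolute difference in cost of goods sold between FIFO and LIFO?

$476.30

FIFO COGS: 261 @ $16.30 + 71 @ $13.90 = $5,241.20
LIFO COGS: 152 @ $14.50 + 62 @ $14.85 + 118 @ $13.90 = $4,764.90
Difference = |$5,241.20 − $4,764.90| = $476.30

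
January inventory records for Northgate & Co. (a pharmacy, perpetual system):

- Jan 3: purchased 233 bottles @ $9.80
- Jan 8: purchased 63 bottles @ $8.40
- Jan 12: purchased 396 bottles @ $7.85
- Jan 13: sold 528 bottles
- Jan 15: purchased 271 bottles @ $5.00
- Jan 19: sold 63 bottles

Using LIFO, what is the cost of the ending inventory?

Ending inventory = $2,647.20

Jan 13, 528 sold [LIFO — newest first]: 396 @ $7.85 + 63 @ $8.40 + 69 @ $9.80 = $4,314.00
Jan 19, 63 sold [LIFO — newest first]: 63 @ $5.00 = $315.00
Total COGS = $4,314.00 + $315.00 = $4,629.00
Ending inventory: 164 @ $9.80 + 208 @ $5.00 = $2,647.20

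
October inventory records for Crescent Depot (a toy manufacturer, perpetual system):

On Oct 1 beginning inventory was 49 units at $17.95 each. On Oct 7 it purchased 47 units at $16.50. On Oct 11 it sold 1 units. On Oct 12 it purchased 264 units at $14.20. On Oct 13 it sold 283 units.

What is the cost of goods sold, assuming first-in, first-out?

COGS = $4,324.65

Oct 11, 1 sold [FIFO — oldest first]: 1 @ $17.95 = $17.95
Oct 13, 283 sold [FIFO — oldest first]: 48 @ $17.95 + 47 @ $16.50 + 188 @ $14.20 = $4,306.70
Total COGS = $17.95 + $4,306.70 = $4,324.65
Ending inventory: 76 @ $14.20 = $1,079.20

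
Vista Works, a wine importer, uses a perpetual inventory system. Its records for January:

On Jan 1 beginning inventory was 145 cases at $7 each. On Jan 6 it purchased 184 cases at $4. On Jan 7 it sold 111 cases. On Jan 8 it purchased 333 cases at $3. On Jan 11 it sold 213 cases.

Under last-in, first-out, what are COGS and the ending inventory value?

Jan 7, 111 sold [LIFO — newest first]: 111 @ $4 = $444
Jan 11, 213 sold [LIFO — newest first]: 213 @ $3 = $639
Total COGS = $444 + $639 = $1,083
Ending inventory: 145 @ $7 + 73 @ $4 + 120 @ $3 = $1,667

COGS = $1,083; ending inventory = $1,667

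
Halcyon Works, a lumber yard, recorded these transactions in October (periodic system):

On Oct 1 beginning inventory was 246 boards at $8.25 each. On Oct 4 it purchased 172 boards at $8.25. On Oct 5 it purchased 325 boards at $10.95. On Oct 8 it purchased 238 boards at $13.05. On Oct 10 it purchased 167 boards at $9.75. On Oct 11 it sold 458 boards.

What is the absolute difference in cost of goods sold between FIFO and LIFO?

$1,428.00

FIFO COGS: 246 @ $8.25 + 172 @ $8.25 + 40 @ $10.95 = $3,886.50
LIFO COGS: 167 @ $9.75 + 238 @ $13.05 + 53 @ $10.95 = $5,314.50
Difference = |$3,886.50 − $5,314.50| = $1,428.00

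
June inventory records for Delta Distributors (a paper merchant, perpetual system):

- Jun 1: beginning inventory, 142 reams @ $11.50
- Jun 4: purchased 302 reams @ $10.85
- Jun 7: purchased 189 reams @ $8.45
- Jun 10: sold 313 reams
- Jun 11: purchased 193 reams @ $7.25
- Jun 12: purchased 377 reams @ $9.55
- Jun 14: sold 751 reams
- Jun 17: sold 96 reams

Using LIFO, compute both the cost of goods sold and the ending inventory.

COGS = $11,011.85; ending inventory = $494.50

Jun 10, 313 sold [LIFO — newest first]: 189 @ $8.45 + 124 @ $10.85 = $2,942.45
Jun 14, 751 sold [LIFO — newest first]: 377 @ $9.55 + 193 @ $7.25 + 178 @ $10.85 + 3 @ $11.50 = $6,965.40
Jun 17, 96 sold [LIFO — newest first]: 96 @ $11.50 = $1,104.00
Total COGS = $2,942.45 + $6,965.40 + $1,104.00 = $11,011.85
Ending inventory: 43 @ $11.50 = $494.50
Check: goods available $11,506.35 = COGS $11,011.85 + ending $494.50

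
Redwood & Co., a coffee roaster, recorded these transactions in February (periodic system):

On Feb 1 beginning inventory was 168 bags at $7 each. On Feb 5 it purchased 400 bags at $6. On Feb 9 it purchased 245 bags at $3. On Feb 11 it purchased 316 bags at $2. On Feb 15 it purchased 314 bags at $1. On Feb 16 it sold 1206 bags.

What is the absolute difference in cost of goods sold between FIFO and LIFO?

$1,353

FIFO COGS: 168 @ $7 + 400 @ $6 + 245 @ $3 + 316 @ $2 + 77 @ $1 = $5,020
LIFO COGS: 314 @ $1 + 316 @ $2 + 245 @ $3 + 331 @ $6 = $3,667
Difference = |$5,020 − $3,667| = $1,353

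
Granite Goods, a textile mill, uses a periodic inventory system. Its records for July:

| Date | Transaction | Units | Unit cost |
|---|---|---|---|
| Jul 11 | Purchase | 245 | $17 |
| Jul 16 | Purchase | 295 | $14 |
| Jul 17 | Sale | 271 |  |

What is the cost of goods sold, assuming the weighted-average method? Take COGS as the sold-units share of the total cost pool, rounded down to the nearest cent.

COGS = $4,162.86

Jul 17, sell 271: 271/540 × $8,295.00 → $4,162.86
Ending inventory (cost pool remaining) = $4,132.14
Check: goods available $8,295.00 = COGS $4,162.86 + ending $4,132.14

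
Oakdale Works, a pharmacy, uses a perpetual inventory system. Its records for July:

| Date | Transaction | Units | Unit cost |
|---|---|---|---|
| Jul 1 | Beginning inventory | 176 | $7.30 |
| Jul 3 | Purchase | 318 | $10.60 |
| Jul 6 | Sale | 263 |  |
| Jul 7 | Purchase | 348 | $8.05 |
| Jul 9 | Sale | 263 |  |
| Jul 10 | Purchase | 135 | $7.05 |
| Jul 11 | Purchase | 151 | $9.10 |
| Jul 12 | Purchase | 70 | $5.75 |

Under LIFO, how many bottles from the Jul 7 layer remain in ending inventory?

85

Jul 6, 263 sold [LIFO — newest first]: 263 @ $10.60 = $2,787.80
Jul 9, 263 sold [LIFO — newest first]: 263 @ $8.05 = $2,117.15
Total COGS = $2,787.80 + $2,117.15 = $4,904.95
Ending inventory: 176 @ $7.30 + 55 @ $10.60 + 85 @ $8.05 + 135 @ $7.05 + 151 @ $9.10 + 70 @ $5.75 = $5,280.40
Check: goods available $10,185.35 = COGS $4,904.95 + ending $5,280.40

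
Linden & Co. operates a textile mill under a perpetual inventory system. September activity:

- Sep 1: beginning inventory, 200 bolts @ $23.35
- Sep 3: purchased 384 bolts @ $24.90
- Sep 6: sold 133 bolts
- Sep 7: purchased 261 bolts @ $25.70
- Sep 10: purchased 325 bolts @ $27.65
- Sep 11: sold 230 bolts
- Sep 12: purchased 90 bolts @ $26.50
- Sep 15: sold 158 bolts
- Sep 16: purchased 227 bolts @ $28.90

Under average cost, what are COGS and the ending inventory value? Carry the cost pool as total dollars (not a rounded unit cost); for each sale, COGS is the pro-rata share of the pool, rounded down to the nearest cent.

After Sep 1: 200 on hand, pool $4,670.00 (≈ $23.3500 each)
After Sep 3: 584 on hand, pool $14,231.60 (≈ $24.3692 each)
Sep 6, sell 133: 133/584 × $14,231.60 → $3,241.10
After Sep 7: 712 on hand, pool $17,698.20 (≈ $24.8570 each)
After Sep 10: 1037 on hand, pool $26,684.45 (≈ $25.7324 each)
Sep 11, sell 230: 230/1037 × $26,684.45 → $5,918.44
After Sep 12: 897 on hand, pool $23,151.01 (≈ $25.8094 each)
Sep 15, sell 158: 158/897 × $23,151.01 → $4,077.88
After Sep 16: 966 on hand, pool $25,633.43 (≈ $26.5356 each)
Total COGS = $3,241.10 + $5,918.44 + $4,077.88 = $13,237.42
Ending inventory (cost pool remaining) = $25,633.43
Check: goods available $38,870.85 = COGS $13,237.42 + ending $25,633.43

COGS = $13,237.42; ending inventory = $25,633.43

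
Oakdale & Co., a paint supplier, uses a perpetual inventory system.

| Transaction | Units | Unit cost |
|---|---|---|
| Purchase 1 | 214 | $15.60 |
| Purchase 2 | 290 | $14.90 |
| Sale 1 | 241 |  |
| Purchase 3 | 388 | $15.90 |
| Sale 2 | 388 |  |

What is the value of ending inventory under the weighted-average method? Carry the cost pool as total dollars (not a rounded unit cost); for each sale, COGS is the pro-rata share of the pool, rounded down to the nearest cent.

Ending inventory = $4,107.03

After Purchase 1: 214 on hand, pool $3,338.40 (≈ $15.6000 each)
After Purchase 2: 504 on hand, pool $7,659.40 (≈ $15.1972 each)
Sale 1, sell 241: 241/504 × $7,659.40 → $3,662.53
After Purchase 3: 651 on hand, pool $10,166.07 (≈ $15.6161 each)
Sale 2, sell 388: 388/651 × $10,166.07 → $6,059.04
Total COGS = $3,662.53 + $6,059.04 = $9,721.57
Ending inventory (cost pool remaining) = $4,107.03
Check: goods available $13,828.60 = COGS $9,721.57 + ending $4,107.03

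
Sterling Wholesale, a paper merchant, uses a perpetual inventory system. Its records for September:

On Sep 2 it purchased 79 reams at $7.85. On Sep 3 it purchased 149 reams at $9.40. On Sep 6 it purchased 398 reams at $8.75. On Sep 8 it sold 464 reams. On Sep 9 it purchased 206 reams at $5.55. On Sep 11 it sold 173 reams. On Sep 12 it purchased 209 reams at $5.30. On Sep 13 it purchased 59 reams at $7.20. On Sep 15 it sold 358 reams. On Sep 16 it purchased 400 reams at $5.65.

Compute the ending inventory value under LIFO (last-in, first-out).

Sep 8, 464 sold [LIFO — newest first]: 398 @ $8.75 + 66 @ $9.40 = $4,102.90
Sep 11, 173 sold [LIFO — newest first]: 173 @ $5.55 = $960.15
Sep 15, 358 sold [LIFO — newest first]: 59 @ $7.20 + 209 @ $5.30 + 33 @ $5.55 + 57 @ $9.40 = $2,251.45
Total COGS = $4,102.90 + $960.15 + $2,251.45 = $7,314.50
Ending inventory: 79 @ $7.85 + 26 @ $9.40 + 400 @ $5.65 = $3,124.55
Check: goods available $10,439.05 = COGS $7,314.50 + ending $3,124.55

Ending inventory = $3,124.55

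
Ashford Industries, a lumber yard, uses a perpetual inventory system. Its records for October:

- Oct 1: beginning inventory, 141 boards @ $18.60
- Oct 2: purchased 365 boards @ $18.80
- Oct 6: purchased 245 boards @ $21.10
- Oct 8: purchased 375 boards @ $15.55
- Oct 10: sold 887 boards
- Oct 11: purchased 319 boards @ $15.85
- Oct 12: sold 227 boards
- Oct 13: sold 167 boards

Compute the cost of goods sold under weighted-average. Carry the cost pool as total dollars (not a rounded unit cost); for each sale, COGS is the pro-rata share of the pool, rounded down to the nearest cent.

After Oct 1: 141 on hand, pool $2,622.60 (≈ $18.6000 each)
After Oct 2: 506 on hand, pool $9,484.60 (≈ $18.7443 each)
After Oct 6: 751 on hand, pool $14,654.10 (≈ $19.5128 each)
After Oct 8: 1126 on hand, pool $20,485.35 (≈ $18.1930 each)
Oct 10, sell 887: 887/1126 × $20,485.35 → $16,137.21
After Oct 11: 558 on hand, pool $9,404.29 (≈ $16.8536 each)
Oct 12, sell 227: 227/558 × $9,404.29 → $3,825.75
Oct 13, sell 167: 167/331 × $5,578.54 → $2,814.55
Total COGS = $16,137.21 + $3,825.75 + $2,814.55 = $22,777.51
Ending inventory (cost pool remaining) = $2,763.99

COGS = $22,777.51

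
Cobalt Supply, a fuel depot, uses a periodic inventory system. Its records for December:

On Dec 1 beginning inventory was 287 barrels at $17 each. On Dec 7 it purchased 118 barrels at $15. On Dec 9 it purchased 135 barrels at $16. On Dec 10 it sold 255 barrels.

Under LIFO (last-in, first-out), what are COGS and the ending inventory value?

Dec 10, 255 sold [LIFO — newest first]: 135 @ $16 + 118 @ $15 + 2 @ $17 = $3,964
Ending inventory: 285 @ $17 = $4,845
Check: goods available $8,809 = COGS $3,964 + ending $4,845

COGS = $3,964; ending inventory = $4,845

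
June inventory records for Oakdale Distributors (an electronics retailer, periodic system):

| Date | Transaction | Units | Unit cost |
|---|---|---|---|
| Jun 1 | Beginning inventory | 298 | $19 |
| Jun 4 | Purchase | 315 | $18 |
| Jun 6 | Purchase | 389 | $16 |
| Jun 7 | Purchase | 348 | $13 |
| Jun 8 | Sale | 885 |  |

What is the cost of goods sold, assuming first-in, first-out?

Jun 8, 885 sold [FIFO — oldest first]: 298 @ $19 + 315 @ $18 + 272 @ $16 = $15,684
Ending inventory: 117 @ $16 + 348 @ $13 = $6,396
Check: goods available $22,080 = COGS $15,684 + ending $6,396

COGS = $15,684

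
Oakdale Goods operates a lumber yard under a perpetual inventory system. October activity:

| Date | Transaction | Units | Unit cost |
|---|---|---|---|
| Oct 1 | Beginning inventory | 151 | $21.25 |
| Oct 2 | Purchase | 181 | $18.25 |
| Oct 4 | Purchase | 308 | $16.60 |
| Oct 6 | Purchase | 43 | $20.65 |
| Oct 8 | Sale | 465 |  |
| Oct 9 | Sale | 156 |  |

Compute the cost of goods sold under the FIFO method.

Oct 8, 465 sold [FIFO — oldest first]: 151 @ $21.25 + 181 @ $18.25 + 133 @ $16.60 = $8,719.80
Oct 9, 156 sold [FIFO — oldest first]: 156 @ $16.60 = $2,589.60
Total COGS = $8,719.80 + $2,589.60 = $11,309.40
Ending inventory: 19 @ $16.60 + 43 @ $20.65 = $1,203.35

COGS = $11,309.40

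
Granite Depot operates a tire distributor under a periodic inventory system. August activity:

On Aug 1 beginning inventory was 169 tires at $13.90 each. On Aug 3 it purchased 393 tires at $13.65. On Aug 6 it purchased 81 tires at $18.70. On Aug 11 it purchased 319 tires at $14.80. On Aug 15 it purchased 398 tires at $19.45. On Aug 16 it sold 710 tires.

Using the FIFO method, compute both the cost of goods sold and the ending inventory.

COGS = $10,219.85; ending inventory = $11,470.70

Aug 16, 710 sold [FIFO — oldest first]: 169 @ $13.90 + 393 @ $13.65 + 81 @ $18.70 + 67 @ $14.80 = $10,219.85
Ending inventory: 252 @ $14.80 + 398 @ $19.45 = $11,470.70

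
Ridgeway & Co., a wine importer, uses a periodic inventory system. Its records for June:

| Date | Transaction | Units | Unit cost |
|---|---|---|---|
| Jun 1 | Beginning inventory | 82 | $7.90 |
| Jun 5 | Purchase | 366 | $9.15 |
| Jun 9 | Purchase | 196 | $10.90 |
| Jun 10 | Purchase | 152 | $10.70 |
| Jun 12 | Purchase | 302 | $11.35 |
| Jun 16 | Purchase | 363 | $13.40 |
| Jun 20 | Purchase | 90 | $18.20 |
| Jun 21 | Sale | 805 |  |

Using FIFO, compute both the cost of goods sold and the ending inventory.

COGS = $7,861.65; ending inventory = $9,827.75

Jun 21, 805 sold [FIFO — oldest first]: 82 @ $7.90 + 366 @ $9.15 + 196 @ $10.90 + 152 @ $10.70 + 9 @ $11.35 = $7,861.65
Ending inventory: 293 @ $11.35 + 363 @ $13.40 + 90 @ $18.20 = $9,827.75
Check: goods available $17,689.40 = COGS $7,861.65 + ending $9,827.75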